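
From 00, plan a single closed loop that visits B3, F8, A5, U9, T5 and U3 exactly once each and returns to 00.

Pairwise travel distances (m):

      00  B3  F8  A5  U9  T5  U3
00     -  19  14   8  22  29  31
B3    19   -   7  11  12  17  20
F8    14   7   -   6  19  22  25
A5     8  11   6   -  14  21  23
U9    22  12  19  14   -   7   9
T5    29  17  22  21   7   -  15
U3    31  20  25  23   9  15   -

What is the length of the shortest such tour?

Shortest round trip = 84 m.

00 → B3 → F8 → A5 → U9 → T5 → U3 → 00: 19+7+6+14+7+15+31 = 99
00 → B3 → F8 → A5 → U9 → U3 → T5 → 00: 19+7+6+14+9+15+29 = 99
00 → B3 → F8 → A5 → T5 → U9 → U3 → 00: 19+7+6+21+7+9+31 = 100
00 → B3 → F8 → A5 → T5 → U3 → U9 → 00: 19+7+6+21+15+9+22 = 99
00 → B3 → F8 → A5 → U3 → U9 → T5 → 00: 19+7+6+23+9+7+29 = 100
00 → B3 → F8 → A5 → U3 → T5 → U9 → 00: 19+7+6+23+15+7+22 = 99
00 → B3 → F8 → U9 → A5 → T5 → U3 → 00: 19+7+19+14+21+15+31 = 126
00 → B3 → F8 → U9 → A5 → U3 → T5 → 00: 19+7+19+14+23+15+29 = 126
… (352 more)
00 → F8 → B3 → T5 → U3 → U9 → A5 → 00: 14+7+17+15+9+14+8 = 84  ← best
The minimum is 84.
One optimal route: 00 → F8 → B3 → T5 → U3 → U9 → A5 → 00 (or its reverse).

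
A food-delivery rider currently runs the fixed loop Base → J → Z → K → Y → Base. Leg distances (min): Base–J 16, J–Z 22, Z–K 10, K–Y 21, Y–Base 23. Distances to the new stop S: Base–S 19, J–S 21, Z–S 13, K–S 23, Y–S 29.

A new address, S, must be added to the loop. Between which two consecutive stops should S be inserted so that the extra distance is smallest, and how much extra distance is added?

Insertion cost between consecutive stops i–j is d(i,S) + d(S,j) − d(i,j):
  between Base and J: 19 + 21 − 16 = 24
  between J and Z: 21 + 13 − 22 = 12
  between Z and K: 13 + 23 − 10 = 26
  between K and Y: 23 + 29 − 21 = 31
  between Y and Base: 29 + 19 − 23 = 25
Cheapest insertion is between J and Z, adding 12.
New total = 92 + 12 = 104.

Adding 12 min by placing S on the J–Z leg.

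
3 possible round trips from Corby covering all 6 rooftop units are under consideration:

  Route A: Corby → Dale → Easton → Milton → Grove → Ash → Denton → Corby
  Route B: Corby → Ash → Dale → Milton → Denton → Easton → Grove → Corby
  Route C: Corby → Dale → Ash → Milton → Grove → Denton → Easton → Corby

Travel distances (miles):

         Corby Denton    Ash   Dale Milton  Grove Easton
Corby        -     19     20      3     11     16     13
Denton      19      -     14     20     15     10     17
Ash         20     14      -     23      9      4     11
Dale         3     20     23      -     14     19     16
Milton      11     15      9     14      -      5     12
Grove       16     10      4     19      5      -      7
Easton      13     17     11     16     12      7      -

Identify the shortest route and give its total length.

Route A: 3 + 16 + 12 + 5 + 4 + 14 + 19 = 73
Route B: 20 + 23 + 14 + 15 + 17 + 7 + 16 = 112
Route C: 3 + 23 + 9 + 5 + 10 + 17 + 13 = 80

73 miles — Route A is the shortest.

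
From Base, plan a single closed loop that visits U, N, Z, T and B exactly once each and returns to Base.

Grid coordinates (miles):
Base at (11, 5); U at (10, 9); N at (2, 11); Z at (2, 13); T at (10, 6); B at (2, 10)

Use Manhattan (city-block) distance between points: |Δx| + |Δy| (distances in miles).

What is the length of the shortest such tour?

34 miles — the shortest possible round trip.

Base - U - N - Z - T - B - Base: 5+10+2+15+12+14 = 58
Base - U - N - Z - B - T - Base: 5+10+2+3+12+2 = 34
Base - U - N - T - Z - B - Base: 5+10+13+15+3+14 = 60
Base - U - N - T - B - Z - Base: 5+10+13+12+3+17 = 60
Base - U - N - B - Z - T - Base: 5+10+1+3+15+2 = 36
Base - U - N - B - T - Z - Base: 5+10+1+12+15+17 = 60
Base - U - Z - N - T - B - Base: 5+12+2+13+12+14 = 58
Base - U - Z - N - B - T - Base: 5+12+2+1+12+2 = 34
Base - U - Z - T - N - B - Base: 5+12+15+13+1+14 = 60
Base - U - Z - T - B - N - Base: 5+12+15+12+1+15 = 60
Base - U - Z - B - N - T - Base: 5+12+3+1+13+2 = 36
Base - U - Z - B - T - N - Base: 5+12+3+12+13+15 = 60
Base - U - T - N - Z - B - Base: 5+3+13+2+3+14 = 40
Base - U - T - N - B - Z - Base: 5+3+13+1+3+17 = 42
… (46 more)
The minimum is 34.
One optimal route: Base → U → N → Z → B → T → Base (or its reverse).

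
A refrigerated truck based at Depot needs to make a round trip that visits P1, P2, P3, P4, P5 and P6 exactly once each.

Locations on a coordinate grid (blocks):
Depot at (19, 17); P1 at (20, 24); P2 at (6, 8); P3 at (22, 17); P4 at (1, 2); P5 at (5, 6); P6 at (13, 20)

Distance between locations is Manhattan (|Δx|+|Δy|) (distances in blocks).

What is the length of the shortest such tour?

Depot - P1 - P2 - P3 - P4 - P5 - P6 - Depot: 8+30+25+36+8+22+9 = 138
Depot - P1 - P2 - P3 - P4 - P6 - P5 - Depot: 8+30+25+36+30+22+25 = 176
Depot - P1 - P2 - P3 - P5 - P4 - P6 - Depot: 8+30+25+28+8+30+9 = 138
Depot - P1 - P2 - P3 - P5 - P6 - P4 - Depot: 8+30+25+28+22+30+33 = 176
Depot - P1 - P2 - P3 - P6 - P4 - P5 - Depot: 8+30+25+12+30+8+25 = 138
Depot - P1 - P2 - P3 - P6 - P5 - P4 - Depot: 8+30+25+12+22+8+33 = 138
Depot - P1 - P2 - P4 - P3 - P5 - P6 - Depot: 8+30+11+36+28+22+9 = 144
Depot - P1 - P2 - P4 - P3 - P6 - P5 - Depot: 8+30+11+36+12+22+25 = 144
… (352 more)
Depot - P2 - P4 - P5 - P6 - P1 - P3 - Depot: 22+11+8+22+11+9+3 = 86  ← best
The minimum is 86.
One optimal route: Depot → P2 → P4 → P5 → P6 → P1 → P3 → Depot (or its reverse).

86 blocks — the shortest possible round trip.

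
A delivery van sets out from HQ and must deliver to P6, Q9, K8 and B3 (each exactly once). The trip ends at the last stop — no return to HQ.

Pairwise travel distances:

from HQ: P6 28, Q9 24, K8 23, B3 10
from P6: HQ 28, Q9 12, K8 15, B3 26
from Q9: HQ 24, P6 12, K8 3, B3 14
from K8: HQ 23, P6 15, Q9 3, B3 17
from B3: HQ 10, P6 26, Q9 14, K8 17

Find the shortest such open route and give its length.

There are 4! = 24 possible orderings.
HQ→P6→Q9→K8→B3: 28+12+3+17 = 60
HQ→P6→Q9→B3→K8: 28+12+14+17 = 71
HQ→P6→K8→Q9→B3: 28+15+3+14 = 60
HQ→P6→K8→B3→Q9: 28+15+17+14 = 74
HQ→P6→B3→Q9→K8: 28+26+14+3 = 71
HQ→P6→B3→K8→Q9: 28+26+17+3 = 74
HQ→Q9→P6→K8→B3: 24+12+15+17 = 68
HQ→Q9→P6→B3→K8: 24+12+26+17 = 79
HQ→Q9→K8→P6→B3: 24+3+15+26 = 68
HQ→Q9→K8→B3→P6: 24+3+17+26 = 70
HQ→Q9→B3→P6→K8: 24+14+26+15 = 79
HQ→Q9→B3→K8→P6: 24+14+17+15 = 70
HQ→K8→P6→Q9→B3: 23+15+12+14 = 64
HQ→K8→P6→B3→Q9: 23+15+26+14 = 78
… (10 more)
HQ→B3→Q9→K8→P6: 10+14+3+15 = 42  ← best
The minimum is 42.
One shortest path: HQ → B3 → Q9 → K8 → P6.

Shortest open route: 42.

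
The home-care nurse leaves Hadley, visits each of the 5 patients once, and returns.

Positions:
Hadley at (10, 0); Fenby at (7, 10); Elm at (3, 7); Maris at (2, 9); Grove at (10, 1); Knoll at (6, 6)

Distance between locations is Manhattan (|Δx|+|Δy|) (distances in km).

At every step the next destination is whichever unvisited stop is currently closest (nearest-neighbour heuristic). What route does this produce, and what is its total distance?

Nearest-neighbour total = 36 km; route Hadley → Grove → Knoll → Elm → Maris → Fenby → Hadley.

From Hadley: distances to unvisited — Grove=1, Knoll=10, Fenby=13, Elm=14, Maris=17. Nearest is Grove (1).
From Grove: distances to unvisited — Knoll=9, Fenby=12, Elm=13, Maris=16. Nearest is Knoll (9).
From Knoll: distances to unvisited — Elm=4, Fenby=5, Maris=7. Nearest is Elm (4).
From Elm: distances to unvisited — Maris=3, Fenby=7. Nearest is Maris (3).
From Maris: distances to unvisited — Fenby=6. Nearest is Fenby (6).
Return Fenby→Hadley: 13.
Total = 1 + 9 + 4 + 3 + 6 + 13 = 36.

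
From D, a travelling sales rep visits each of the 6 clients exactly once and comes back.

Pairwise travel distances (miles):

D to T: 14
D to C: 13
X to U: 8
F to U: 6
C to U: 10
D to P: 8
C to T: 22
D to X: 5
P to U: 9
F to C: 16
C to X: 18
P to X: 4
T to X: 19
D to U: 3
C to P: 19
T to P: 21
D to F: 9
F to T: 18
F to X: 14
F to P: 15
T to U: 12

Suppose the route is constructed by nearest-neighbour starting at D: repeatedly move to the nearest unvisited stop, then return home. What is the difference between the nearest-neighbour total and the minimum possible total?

6 miles longer than the optimal tour.

From D: U=3, X=5, P=8, F=9, C=13, T=14 → choose U (3).
From U: F=6, X=8, P=9, C=10, T=12 → choose F (6).
From F: X=14, P=15, C=16, T=18 → choose X (14).
From X: P=4, C=18, T=19 → choose P (4).
From P: C=19, T=21 → choose C (19).
From C: T=22 → choose T (22).
NN route D → U → F → X → P → C → T → D costs 82.
Optimal: D → T → F → C → U → P → X → D costs 76 (by enumerating all 360 distinct tours).
Excess = 82 − 76 = 6.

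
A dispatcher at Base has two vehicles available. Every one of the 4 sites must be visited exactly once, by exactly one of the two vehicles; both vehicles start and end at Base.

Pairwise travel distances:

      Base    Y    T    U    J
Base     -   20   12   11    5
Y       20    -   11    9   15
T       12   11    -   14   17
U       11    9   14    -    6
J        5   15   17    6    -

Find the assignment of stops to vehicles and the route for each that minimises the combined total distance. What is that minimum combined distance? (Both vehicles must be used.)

Minimum combined distance: 53.

Check every non-empty split of the stops between the two vehicles; for each half take its own optimal tour:
  {Y} + {T, U, J}: 40 + 37 = 77
  {T} + {Y, U, J}: 24 + 40 = 64
  {Y, T} + {U, J}: 43 + 22 = 65
  {U} + {Y, T, J}: 22 + 43 = 65
  {Y, U} + {T, J}: 40 + 34 = 74
  {T, U} + {Y, J}: 37 + 40 = 77
  … (7 splits in total)
  {Y, T, U} + {J}: 43 + 10 = 53  ← best
Best: vehicle 1 Base → T → Y → U → Base = 43; vehicle 2 Base → J → Base = 10; combined 53.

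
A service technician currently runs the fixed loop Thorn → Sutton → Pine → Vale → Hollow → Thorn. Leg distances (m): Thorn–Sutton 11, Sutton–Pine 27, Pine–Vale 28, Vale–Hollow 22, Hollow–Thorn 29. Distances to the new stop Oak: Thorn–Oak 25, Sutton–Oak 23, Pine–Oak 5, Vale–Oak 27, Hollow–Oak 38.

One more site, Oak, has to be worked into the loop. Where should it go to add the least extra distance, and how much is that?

Insertion cost between consecutive stops i–j is d(i,Oak) + d(Oak,j) − d(i,j):
  between Thorn and Sutton: 25 + 23 − 11 = 37
  between Sutton and Pine: 23 + 5 − 27 = 1
  between Pine and Vale: 5 + 27 − 28 = 4
  between Vale and Hollow: 27 + 38 − 22 = 43
  between Hollow and Thorn: 38 + 25 − 29 = 34
Cheapest insertion is between Sutton and Pine, adding 1.
New total = 117 + 1 = 118.

+1 m — insert Oak between Sutton and Pine.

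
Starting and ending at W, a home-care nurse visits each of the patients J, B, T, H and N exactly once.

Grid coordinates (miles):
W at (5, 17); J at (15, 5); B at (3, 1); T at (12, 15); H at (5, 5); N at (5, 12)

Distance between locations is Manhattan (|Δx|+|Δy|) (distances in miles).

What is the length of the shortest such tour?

Shortest round trip = 56 miles.

There are 60 distinct closed tours to check (reversals are equivalent).
W→J→B→T→H→N→W: 22+16+23+17+7+5 = 90
W→J→B→T→N→H→W: 22+16+23+10+7+12 = 90
W→J→B→H→T→N→W: 22+16+6+17+10+5 = 76
W→J→B→H→N→T→W: 22+16+6+7+10+9 = 70
W→J→B→N→T→H→W: 22+16+13+10+17+12 = 90
W→J→B→N→H→T→W: 22+16+13+7+17+9 = 84
W→J→T→B→H→N→W: 22+13+23+6+7+5 = 76
W→J→T→B→N→H→W: 22+13+23+13+7+12 = 90
W→J→T→H→B→N→W: 22+13+17+6+13+5 = 76
W→J→T→H→N→B→W: 22+13+17+7+13+18 = 90
W→J→T→N→B→H→W: 22+13+10+13+6+12 = 76
W→J→T→N→H→B→W: 22+13+10+7+6+18 = 76
W→J→H→B→T→N→W: 22+10+6+23+10+5 = 76
W→J→H→B→N→T→W: 22+10+6+13+10+9 = 70
… (46 more)
W→T→J→B→H→N→W: 9+13+16+6+7+5 = 56  ← best
The minimum is 56.
One optimal route: W → T → J → B → H → N → W (or its reverse).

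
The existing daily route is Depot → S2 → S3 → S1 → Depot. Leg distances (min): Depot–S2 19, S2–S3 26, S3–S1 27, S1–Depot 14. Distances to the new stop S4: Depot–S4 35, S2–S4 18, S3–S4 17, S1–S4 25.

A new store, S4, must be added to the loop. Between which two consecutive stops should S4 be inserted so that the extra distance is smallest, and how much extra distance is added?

Adding 9 min by placing S4 on the S2–S3 leg.

Insertion cost between consecutive stops i–j is d(i,S4) + d(S4,j) − d(i,j):
  between Depot and S2: 35 + 18 − 19 = 34
  between S2 and S3: 18 + 17 − 26 = 9
  between S3 and S1: 17 + 25 − 27 = 15
  between S1 and Depot: 25 + 35 − 14 = 46
Cheapest insertion is between S2 and S3, adding 9.
New total = 86 + 9 = 95.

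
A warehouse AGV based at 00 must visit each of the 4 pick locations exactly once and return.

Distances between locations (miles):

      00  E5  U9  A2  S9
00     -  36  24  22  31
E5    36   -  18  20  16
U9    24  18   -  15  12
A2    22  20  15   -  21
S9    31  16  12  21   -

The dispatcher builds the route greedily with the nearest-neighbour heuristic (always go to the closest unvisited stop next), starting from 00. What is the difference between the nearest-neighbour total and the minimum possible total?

From 00: A2=22, U9=24, S9=31, E5=36 → choose A2 (22).
From A2: U9=15, E5=20, S9=21 → choose U9 (15).
From U9: S9=12, E5=18 → choose S9 (12).
From S9: E5=16 → choose E5 (16).
NN route 00 → A2 → U9 → S9 → E5 → 00 costs 101.
Optimal: 00 → U9 → S9 → E5 → A2 → 00 costs 94 (by enumerating all 12 distinct tours).
Excess = 101 − 94 = 7.

Excess over optimum: 7 miles.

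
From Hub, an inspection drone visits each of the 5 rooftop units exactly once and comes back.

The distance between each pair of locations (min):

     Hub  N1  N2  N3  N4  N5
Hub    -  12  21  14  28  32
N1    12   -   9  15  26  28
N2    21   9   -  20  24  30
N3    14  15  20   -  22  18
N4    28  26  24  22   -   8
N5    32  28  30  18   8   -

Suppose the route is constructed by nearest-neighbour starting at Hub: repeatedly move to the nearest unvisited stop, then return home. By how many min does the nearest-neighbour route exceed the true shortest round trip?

Hub: N1=12, N3=14, N2=21, N4=28, N5=32 ⇒ N1
N1: N2=9, N3=15, N4=26, N5=28 ⇒ N2
N2: N3=20, N4=24, N5=30 ⇒ N3
N3: N5=18, N4=22 ⇒ N5
N5: N4=8 ⇒ N4
NN route Hub → N1 → N2 → N3 → N5 → N4 → Hub costs 95.
Optimal: Hub → N1 → N2 → N4 → N5 → N3 → Hub costs 85 (by enumerating all 60 distinct tours).
Excess = 95 − 85 = 10.

10 min longer than the optimal tour.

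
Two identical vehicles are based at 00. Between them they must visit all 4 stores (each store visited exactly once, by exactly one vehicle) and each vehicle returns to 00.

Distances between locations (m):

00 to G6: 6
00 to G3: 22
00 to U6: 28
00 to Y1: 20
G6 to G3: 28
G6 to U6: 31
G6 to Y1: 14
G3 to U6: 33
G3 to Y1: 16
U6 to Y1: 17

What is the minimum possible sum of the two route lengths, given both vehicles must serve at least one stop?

Minimum combined distance: 95 m.

Check every non-empty split of the stops between the two vehicles; for each half take its own optimal tour:
  {G6} + {G3, U6, Y1}: 12 + 83 = 95
  {G3} + {G6, U6, Y1}: 44 + 65 = 109
  {G6, G3} + {U6, Y1}: 56 + 65 = 121
  {U6} + {G6, G3, Y1}: 56 + 58 = 114
  {G6, U6} + {G3, Y1}: 65 + 58 = 123
  {G3, U6} + {G6, Y1}: 83 + 40 = 123
  … (7 splits in total)
Best: vehicle 1 00 → G6 → 00 = 12; vehicle 2 00 → G3 → Y1 → U6 → 00 = 83; combined 95.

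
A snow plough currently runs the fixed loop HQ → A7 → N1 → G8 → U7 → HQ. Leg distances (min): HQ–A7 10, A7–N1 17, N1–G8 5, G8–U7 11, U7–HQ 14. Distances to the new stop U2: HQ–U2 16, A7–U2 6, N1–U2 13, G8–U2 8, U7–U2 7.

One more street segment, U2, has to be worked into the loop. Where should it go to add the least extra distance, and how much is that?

+2 min — insert U2 between A7 and N1.

Insertion cost between consecutive stops i–j is d(i,U2) + d(U2,j) − d(i,j):
  between HQ and A7: 16 + 6 − 10 = 12
  between A7 and N1: 6 + 13 − 17 = 2
  between N1 and G8: 13 + 8 − 5 = 16
  between G8 and U7: 8 + 7 − 11 = 4
  between U7 and HQ: 7 + 16 − 14 = 9
Cheapest insertion is between A7 and N1, adding 2.
New total = 57 + 2 = 59.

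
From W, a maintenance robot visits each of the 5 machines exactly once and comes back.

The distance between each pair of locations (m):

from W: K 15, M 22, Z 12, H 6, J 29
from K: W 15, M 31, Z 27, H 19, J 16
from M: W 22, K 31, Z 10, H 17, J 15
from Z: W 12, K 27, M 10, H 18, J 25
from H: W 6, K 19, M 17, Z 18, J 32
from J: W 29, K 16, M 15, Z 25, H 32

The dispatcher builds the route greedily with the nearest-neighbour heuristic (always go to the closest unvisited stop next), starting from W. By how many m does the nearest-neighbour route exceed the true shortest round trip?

From W: H=6, Z=12, K=15, M=22, J=29 → choose H (6).
From H: M=17, Z=18, K=19, J=32 → choose M (17).
From M: Z=10, J=15, K=31 → choose Z (10).
From Z: J=25, K=27 → choose J (25).
From J: K=16 → choose K (16).
NN route W → H → M → Z → J → K → W costs 89.
Optimal: W → Z → M → J → K → H → W costs 78 (by enumerating all 60 distinct tours).
Excess = 89 − 78 = 11.

The nearest-neighbour route is 11 m longer than optimal.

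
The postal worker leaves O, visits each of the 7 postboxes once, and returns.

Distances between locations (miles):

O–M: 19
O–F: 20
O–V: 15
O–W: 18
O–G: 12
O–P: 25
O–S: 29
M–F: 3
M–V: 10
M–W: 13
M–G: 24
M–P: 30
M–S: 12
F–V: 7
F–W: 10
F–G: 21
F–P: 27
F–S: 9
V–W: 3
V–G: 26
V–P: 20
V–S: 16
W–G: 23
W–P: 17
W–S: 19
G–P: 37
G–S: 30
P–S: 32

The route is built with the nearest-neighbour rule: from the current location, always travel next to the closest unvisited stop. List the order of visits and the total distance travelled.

From O: distances to unvisited — G=12, V=15, W=18, M=19, F=20, P=25, S=29. Nearest is G (12).
From G: distances to unvisited — F=21, W=23, M=24, V=26, S=30, P=37. Nearest is F (21).
From F: distances to unvisited — M=3, V=7, S=9, W=10, P=27. Nearest is M (3).
From M: distances to unvisited — V=10, S=12, W=13, P=30. Nearest is V (10).
From V: distances to unvisited — W=3, S=16, P=20. Nearest is W (3).
From W: distances to unvisited — P=17, S=19. Nearest is P (17).
From P: distances to unvisited — S=32. Nearest is S (32).
Return S→O: 29.
Total = 12 + 21 + 3 + 10 + 3 + 17 + 32 + 29 = 127.

Nearest-neighbour total = 127 miles; route O → G → F → M → V → W → P → S → O.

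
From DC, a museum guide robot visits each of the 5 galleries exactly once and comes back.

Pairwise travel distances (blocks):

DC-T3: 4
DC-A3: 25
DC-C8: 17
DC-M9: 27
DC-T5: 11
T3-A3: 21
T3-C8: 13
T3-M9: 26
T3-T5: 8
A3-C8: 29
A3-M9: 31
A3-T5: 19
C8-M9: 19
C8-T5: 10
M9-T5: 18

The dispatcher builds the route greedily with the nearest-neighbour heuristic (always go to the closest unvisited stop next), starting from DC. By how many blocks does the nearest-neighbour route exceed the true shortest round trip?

From DC: T3=4, T5=11, C8=17, A3=25, M9=27 → choose T3 (4).
From T3: T5=8, C8=13, A3=21, M9=26 → choose T5 (8).
From T5: C8=10, M9=18, A3=19 → choose C8 (10).
From C8: M9=19, A3=29 → choose M9 (19).
From M9: A3=31 → choose A3 (31).
NN route DC → T3 → T5 → C8 → M9 → A3 → DC costs 97.
Optimal: DC → T3 → A3 → M9 → C8 → T5 → DC costs 96 (by enumerating all 60 distinct tours).
Excess = 97 − 96 = 1.

The nearest-neighbour route is 1 blocks longer than optimal.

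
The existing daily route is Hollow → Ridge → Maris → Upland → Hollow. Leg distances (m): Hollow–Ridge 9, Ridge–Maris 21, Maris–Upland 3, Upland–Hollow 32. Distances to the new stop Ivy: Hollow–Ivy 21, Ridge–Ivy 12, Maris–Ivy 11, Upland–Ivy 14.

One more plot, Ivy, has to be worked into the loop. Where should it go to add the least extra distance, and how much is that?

Insertion cost between consecutive stops i–j is d(i,Ivy) + d(Ivy,j) − d(i,j):
  between Hollow and Ridge: 21 + 12 − 9 = 24
  between Ridge and Maris: 12 + 11 − 21 = 2
  between Maris and Upland: 11 + 14 − 3 = 22
  between Upland and Hollow: 14 + 21 − 32 = 3
Cheapest insertion is between Ridge and Maris, adding 2.
New total = 65 + 2 = 67.

Adding 2 m by placing Ivy on the Ridge–Maris leg.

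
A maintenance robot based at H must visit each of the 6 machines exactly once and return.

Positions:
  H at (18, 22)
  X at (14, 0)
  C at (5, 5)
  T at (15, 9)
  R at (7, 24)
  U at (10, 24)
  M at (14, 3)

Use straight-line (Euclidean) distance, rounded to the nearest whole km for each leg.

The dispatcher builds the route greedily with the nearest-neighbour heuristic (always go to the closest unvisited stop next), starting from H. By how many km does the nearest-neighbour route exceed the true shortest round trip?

6 km longer than the optimal tour.

H: U=8, R=11, T=13, M=19, C=21, X=22 ⇒ U
U: R=3, T=16, C=20, M=21, X=24 ⇒ R
R: T=17, C=19, M=22, X=25 ⇒ T
T: M=6, X=9, C=11 ⇒ M
M: X=3, C=9 ⇒ X
X: C=10 ⇒ C
NN route H → U → R → T → M → X → C → H costs 68.
Optimal: H → T → M → X → C → R → U → H costs 62 (by enumerating all 360 distinct tours).
Excess = 68 − 62 = 6.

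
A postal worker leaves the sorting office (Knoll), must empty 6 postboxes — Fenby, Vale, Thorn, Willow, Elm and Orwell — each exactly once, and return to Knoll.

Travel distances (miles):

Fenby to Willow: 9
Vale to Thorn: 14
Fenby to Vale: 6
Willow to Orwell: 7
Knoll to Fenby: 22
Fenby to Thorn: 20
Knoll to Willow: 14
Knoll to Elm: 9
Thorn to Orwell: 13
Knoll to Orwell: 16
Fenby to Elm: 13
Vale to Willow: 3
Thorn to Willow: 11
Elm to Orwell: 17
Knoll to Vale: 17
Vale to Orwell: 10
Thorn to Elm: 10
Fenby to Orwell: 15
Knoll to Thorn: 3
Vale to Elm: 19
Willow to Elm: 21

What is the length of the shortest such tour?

Knoll-Fenby-Vale-Thorn-Willow-Elm-Orwell-Knoll: 22+6+14+11+21+17+16 = 107
Knoll-Fenby-Vale-Thorn-Willow-Orwell-Elm-Knoll: 22+6+14+11+7+17+9 = 86
Knoll-Fenby-Vale-Thorn-Elm-Willow-Orwell-Knoll: 22+6+14+10+21+7+16 = 96
Knoll-Fenby-Vale-Thorn-Elm-Orwell-Willow-Knoll: 22+6+14+10+17+7+14 = 90
Knoll-Fenby-Vale-Thorn-Orwell-Willow-Elm-Knoll: 22+6+14+13+7+21+9 = 92
Knoll-Fenby-Vale-Thorn-Orwell-Elm-Willow-Knoll: 22+6+14+13+17+21+14 = 107
Knoll-Fenby-Vale-Willow-Thorn-Elm-Orwell-Knoll: 22+6+3+11+10+17+16 = 85
Knoll-Fenby-Vale-Willow-Thorn-Orwell-Elm-Knoll: 22+6+3+11+13+17+9 = 81
… (352 more)
Knoll-Thorn-Orwell-Willow-Vale-Fenby-Elm-Knoll: 3+13+7+3+6+13+9 = 54  ← best
The minimum is 54.
One optimal route: Knoll → Thorn → Orwell → Willow → Vale → Fenby → Elm → Knoll (or its reverse).

Shortest round trip = 54 miles.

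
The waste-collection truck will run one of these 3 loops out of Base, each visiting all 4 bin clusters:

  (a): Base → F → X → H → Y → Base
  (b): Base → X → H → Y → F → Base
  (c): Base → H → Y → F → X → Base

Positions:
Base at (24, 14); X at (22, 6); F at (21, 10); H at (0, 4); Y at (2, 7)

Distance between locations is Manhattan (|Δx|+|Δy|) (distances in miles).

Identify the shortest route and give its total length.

Shortest is (b), total 68 miles.

(a): 7 + 5 + 24 + 5 + 29 = 70
(b): 10 + 24 + 5 + 22 + 7 = 68
(c): 34 + 5 + 22 + 5 + 10 = 76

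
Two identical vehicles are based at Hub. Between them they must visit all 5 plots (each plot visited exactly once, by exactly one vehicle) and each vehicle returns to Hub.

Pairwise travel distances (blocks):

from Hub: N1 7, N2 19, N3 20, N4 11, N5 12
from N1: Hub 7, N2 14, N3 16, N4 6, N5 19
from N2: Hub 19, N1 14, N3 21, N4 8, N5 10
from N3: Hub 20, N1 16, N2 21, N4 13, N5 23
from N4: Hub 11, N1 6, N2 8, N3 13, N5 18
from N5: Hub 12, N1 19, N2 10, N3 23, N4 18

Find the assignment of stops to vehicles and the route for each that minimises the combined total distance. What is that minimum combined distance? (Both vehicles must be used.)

77 blocks — the smallest possible combined total.

Try each way of splitting the stops between the two vehicles (each non-empty) and, for each split, find the best tour for each vehicle:
  {N1} + {N2, N3, N4, N5}: 14 + 63 = 77
  {N2} + {N1, N3, N4, N5}: 38 + 61 = 99
  {N1, N2} + {N3, N4, N5}: 40 + 59 = 99
  {N3} + {N1, N2, N4, N5}: 40 + 43 = 83
  {N1, N3} + {N2, N4, N5}: 43 + 41 = 84
  {N2, N3} + {N1, N4, N5}: 60 + 43 = 103
  … (15 splits in total)
Best: vehicle 1 Hub → N1 → Hub = 14; vehicle 2 Hub → N3 → N4 → N2 → N5 → Hub = 63; combined 77.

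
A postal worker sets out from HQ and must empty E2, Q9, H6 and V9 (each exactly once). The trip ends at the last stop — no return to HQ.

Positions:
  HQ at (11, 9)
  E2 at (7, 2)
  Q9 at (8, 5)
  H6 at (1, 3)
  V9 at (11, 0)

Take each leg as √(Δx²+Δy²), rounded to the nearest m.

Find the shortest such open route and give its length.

There are 4! = 24 possible orderings.
HQ - E2 - Q9 - H6 - V9: 8+3+7+10 = 28
HQ - E2 - Q9 - V9 - H6: 8+3+6+10 = 27
HQ - E2 - H6 - Q9 - V9: 8+6+7+6 = 27
HQ - E2 - H6 - V9 - Q9: 8+6+10+6 = 30
HQ - E2 - V9 - Q9 - H6: 8+4+6+7 = 25
HQ - E2 - V9 - H6 - Q9: 8+4+10+7 = 29
HQ - Q9 - E2 - H6 - V9: 5+3+6+10 = 24
HQ - Q9 - E2 - V9 - H6: 5+3+4+10 = 22
HQ - Q9 - H6 - E2 - V9: 5+7+6+4 = 22
HQ - Q9 - H6 - V9 - E2: 5+7+10+4 = 26
HQ - Q9 - V9 - E2 - H6: 5+6+4+6 = 21
HQ - Q9 - V9 - H6 - E2: 5+6+10+6 = 27
HQ - H6 - E2 - Q9 - V9: 12+6+3+6 = 27
HQ - H6 - E2 - V9 - Q9: 12+6+4+6 = 28
… (10 more)
The minimum is 21.
One shortest path: HQ → Q9 → V9 → E2 → H6.

Minimum one-way distance = 21 m.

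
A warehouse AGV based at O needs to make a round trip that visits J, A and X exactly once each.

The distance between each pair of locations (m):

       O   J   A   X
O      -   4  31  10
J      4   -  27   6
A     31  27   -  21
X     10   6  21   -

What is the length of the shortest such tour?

With 3 stops there are 3!/2 = 3 distinct round trips (a route and its reverse cost the same).
O-J-A-X-O: 4+27+21+10 = 62
O-J-X-A-O: 4+6+21+31 = 62
O-A-J-X-O: 31+27+6+10 = 74
The minimum is 62.
One optimal route: O → J → A → X → O (or its reverse).

62 m — the shortest possible round trip.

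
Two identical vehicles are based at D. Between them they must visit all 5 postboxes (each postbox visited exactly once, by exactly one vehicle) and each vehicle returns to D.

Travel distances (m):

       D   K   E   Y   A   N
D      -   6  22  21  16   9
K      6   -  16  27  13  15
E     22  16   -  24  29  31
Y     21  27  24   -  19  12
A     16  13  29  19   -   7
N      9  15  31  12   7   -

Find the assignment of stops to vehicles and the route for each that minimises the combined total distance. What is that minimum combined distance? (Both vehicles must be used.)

There are 2^4 − 1 = 15 ways to divide the 5 stops into two non-empty groups. For each, the best each vehicle can do is its own shortest tour through its group:
  {K} + {E, Y, A, N}: 12 + 81 = 93
  {E} + {K, Y, A, N}: 44 + 59 = 103
  {K, E} + {Y, A, N}: 44 + 56 = 100
  {Y} + {K, E, A, N}: 42 + 67 = 109
  {K, Y} + {E, A, N}: 54 + 67 = 121
  {E, Y} + {K, A, N}: 67 + 35 = 102
  … (15 splits in total)
Best: vehicle 1 D → K → D = 12; vehicle 2 D → E → Y → A → N → D = 81; combined 93.

93 m — the smallest possible combined total.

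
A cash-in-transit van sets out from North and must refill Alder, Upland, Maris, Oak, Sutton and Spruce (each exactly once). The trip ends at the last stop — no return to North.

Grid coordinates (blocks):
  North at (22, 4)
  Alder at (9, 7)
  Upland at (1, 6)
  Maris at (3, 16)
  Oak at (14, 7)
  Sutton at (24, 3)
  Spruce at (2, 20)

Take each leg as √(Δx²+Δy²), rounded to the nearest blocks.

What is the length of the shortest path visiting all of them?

There are 6! = 720 possible orderings.
North - Alder - Upland - Maris - Oak - Sutton - Spruce: 13+8+10+14+11+28 = 84
North - Alder - Upland - Maris - Oak - Spruce - Sutton: 13+8+10+14+18+28 = 91
North - Alder - Upland - Maris - Sutton - Oak - Spruce: 13+8+10+25+11+18 = 85
North - Alder - Upland - Maris - Sutton - Spruce - Oak: 13+8+10+25+28+18 = 102
North - Alder - Upland - Maris - Spruce - Oak - Sutton: 13+8+10+4+18+11 = 64
North - Alder - Upland - Maris - Spruce - Sutton - Oak: 13+8+10+4+28+11 = 74
North - Alder - Upland - Oak - Maris - Sutton - Spruce: 13+8+13+14+25+28 = 101
North - Alder - Upland - Oak - Maris - Spruce - Sutton: 13+8+13+14+4+28 = 80
… (712 more)
North - Sutton - Oak - Alder - Upland - Maris - Spruce: 2+11+5+8+10+4 = 40  ← best
The minimum is 40.
One shortest path: North → Sutton → Oak → Alder → Upland → Maris → Spruce.

40 blocks — the minimum one-way total.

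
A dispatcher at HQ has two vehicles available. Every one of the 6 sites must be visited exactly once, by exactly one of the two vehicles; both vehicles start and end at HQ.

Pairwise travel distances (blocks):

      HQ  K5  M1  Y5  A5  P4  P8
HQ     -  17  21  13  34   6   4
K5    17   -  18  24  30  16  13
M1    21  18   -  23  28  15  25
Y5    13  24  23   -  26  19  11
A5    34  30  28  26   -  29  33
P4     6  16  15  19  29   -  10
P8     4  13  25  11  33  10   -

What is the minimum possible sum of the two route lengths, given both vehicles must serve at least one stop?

There are 2^5 − 1 = 31 ways to divide the 6 stops into two non-empty groups. For each, the best each vehicle can do is its own shortest tour through its group:
  {K5} + {M1, Y5, A5, P4, P8}: 34 + 90 = 124
  {M1} + {K5, Y5, A5, P4, P8}: 42 + 93 = 135
  {K5, M1} + {Y5, A5, P4, P8}: 56 + 76 = 132
  {Y5} + {K5, M1, A5, P4, P8}: 26 + 96 = 122
  {K5, Y5} + {M1, A5, P4, P8}: 54 + 86 = 140
  {M1, Y5} + {K5, A5, P4, P8}: 57 + 82 = 139
  … (31 splits in total)
  {P4} + {K5, M1, Y5, A5, P8}: 12 + 102 = 114  ← best
Best: vehicle 1 HQ → P4 → HQ = 12; vehicle 2 HQ → Y5 → A5 → M1 → K5 → P8 → HQ = 102; combined 114.

Minimum combined distance: 114 blocks.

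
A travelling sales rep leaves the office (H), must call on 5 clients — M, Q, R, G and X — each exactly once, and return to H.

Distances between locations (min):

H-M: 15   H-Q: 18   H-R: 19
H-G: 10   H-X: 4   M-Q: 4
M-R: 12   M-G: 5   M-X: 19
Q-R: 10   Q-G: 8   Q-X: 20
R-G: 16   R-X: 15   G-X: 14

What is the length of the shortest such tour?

There are 60 distinct closed tours to check (reversals are equivalent).
H - M - Q - R - G - X - H: 15+4+10+16+14+4 = 63
H - M - Q - R - X - G - H: 15+4+10+15+14+10 = 68
H - M - Q - G - R - X - H: 15+4+8+16+15+4 = 62
H - M - Q - G - X - R - H: 15+4+8+14+15+19 = 75
H - M - Q - X - R - G - H: 15+4+20+15+16+10 = 80
H - M - Q - X - G - R - H: 15+4+20+14+16+19 = 88
H - M - R - Q - G - X - H: 15+12+10+8+14+4 = 63
H - M - R - Q - X - G - H: 15+12+10+20+14+10 = 81
H - M - R - G - Q - X - H: 15+12+16+8+20+4 = 75
H - M - R - G - X - Q - H: 15+12+16+14+20+18 = 95
H - M - R - X - Q - G - H: 15+12+15+20+8+10 = 80
H - M - R - X - G - Q - H: 15+12+15+14+8+18 = 82
H - M - G - Q - R - X - H: 15+5+8+10+15+4 = 57
H - M - G - Q - X - R - H: 15+5+8+20+15+19 = 82
… (46 more)
H - G - M - Q - R - X - H: 10+5+4+10+15+4 = 48  ← best
The minimum is 48.
One optimal route: H → G → M → Q → R → X → H (or its reverse).

48 min — the shortest possible round trip.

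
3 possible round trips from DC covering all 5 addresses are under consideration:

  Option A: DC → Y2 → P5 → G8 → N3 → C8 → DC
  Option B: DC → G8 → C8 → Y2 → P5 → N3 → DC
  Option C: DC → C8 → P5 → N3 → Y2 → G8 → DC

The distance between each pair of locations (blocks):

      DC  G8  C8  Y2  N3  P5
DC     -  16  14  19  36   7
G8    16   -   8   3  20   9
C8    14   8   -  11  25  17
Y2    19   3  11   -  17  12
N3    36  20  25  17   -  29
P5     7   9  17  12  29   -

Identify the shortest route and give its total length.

96 blocks — Option C is the shortest.

Option A: 19 + 12 + 9 + 20 + 25 + 14 = 99
Option B: 16 + 8 + 11 + 12 + 29 + 36 = 112
Option C: 14 + 17 + 29 + 17 + 3 + 16 = 96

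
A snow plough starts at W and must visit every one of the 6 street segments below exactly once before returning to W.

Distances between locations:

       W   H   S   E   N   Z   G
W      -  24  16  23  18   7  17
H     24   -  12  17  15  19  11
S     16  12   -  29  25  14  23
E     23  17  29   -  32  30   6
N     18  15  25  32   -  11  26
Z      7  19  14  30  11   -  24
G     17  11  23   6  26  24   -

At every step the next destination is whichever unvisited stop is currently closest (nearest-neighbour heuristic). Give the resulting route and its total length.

W → [Z:7 / S:16 / G:17 / N:18 / E:23 / H:24] → Z (7)
Z → [N:11 / S:14 / H:19 / G:24 / E:30] → N (11)
N → [H:15 / S:25 / G:26 / E:32] → H (15)
H → [G:11 / S:12 / E:17] → G (11)
G → [E:6 / S:23] → E (6)
E → [S:29] → S (29)
Return S→W: 16.
Total = 7 + 11 + 15 + 11 + 6 + 29 + 16 = 95.

95 along W → Z → N → H → G → E → S → W.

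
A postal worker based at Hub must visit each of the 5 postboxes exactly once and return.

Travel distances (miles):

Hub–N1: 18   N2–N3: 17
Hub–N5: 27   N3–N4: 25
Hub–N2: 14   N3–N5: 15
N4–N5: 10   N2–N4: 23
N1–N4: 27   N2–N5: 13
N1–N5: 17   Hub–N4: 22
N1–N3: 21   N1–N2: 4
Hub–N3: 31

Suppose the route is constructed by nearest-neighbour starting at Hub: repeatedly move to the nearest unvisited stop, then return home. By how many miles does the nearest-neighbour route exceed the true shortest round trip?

From Hub: N2=14, N1=18, N4=22, N5=27, N3=31 → choose N2 (14).
From N2: N1=4, N5=13, N3=17, N4=23 → choose N1 (4).
From N1: N5=17, N3=21, N4=27 → choose N5 (17).
From N5: N4=10, N3=15 → choose N4 (10).
From N4: N3=25 → choose N3 (25).
NN route Hub → N2 → N1 → N5 → N4 → N3 → Hub costs 101.
Optimal: Hub → N1 → N2 → N3 → N5 → N4 → Hub costs 86 (by enumerating all 60 distinct tours).
Excess = 101 − 86 = 15.

15 miles longer than the optimal tour.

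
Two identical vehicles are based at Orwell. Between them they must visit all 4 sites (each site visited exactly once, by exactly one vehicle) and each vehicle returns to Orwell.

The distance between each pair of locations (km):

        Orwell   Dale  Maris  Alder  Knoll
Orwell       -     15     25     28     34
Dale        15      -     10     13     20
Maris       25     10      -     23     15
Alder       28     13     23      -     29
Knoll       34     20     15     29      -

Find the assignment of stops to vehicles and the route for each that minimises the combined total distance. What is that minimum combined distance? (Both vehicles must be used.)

127 km — the smallest possible combined total.

Try each way of splitting the stops between the two vehicles (each non-empty) and, for each split, find the best tour for each vehicle:
  {Dale} + {Maris, Alder, Knoll}: 30 + 97 = 127
  {Maris} + {Dale, Alder, Knoll}: 50 + 91 = 141
  {Dale, Maris} + {Alder, Knoll}: 50 + 91 = 141
  {Alder} + {Dale, Maris, Knoll}: 56 + 74 = 130
  {Dale, Alder} + {Maris, Knoll}: 56 + 74 = 130
  {Maris, Alder} + {Dale, Knoll}: 76 + 69 = 145
  … (7 splits in total)
Best: vehicle 1 Orwell → Dale → Orwell = 30; vehicle 2 Orwell → Maris → Knoll → Alder → Orwell = 97; combined 127.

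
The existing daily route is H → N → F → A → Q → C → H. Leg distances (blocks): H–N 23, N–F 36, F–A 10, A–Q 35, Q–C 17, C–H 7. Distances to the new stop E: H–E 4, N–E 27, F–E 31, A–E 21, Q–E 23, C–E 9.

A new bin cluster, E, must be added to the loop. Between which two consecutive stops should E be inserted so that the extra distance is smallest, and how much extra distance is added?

Minimum extra distance: 6 blocks, inserting E between C and H.

Insertion cost between consecutive stops i–j is d(i,E) + d(E,j) − d(i,j):
  between H and N: 4 + 27 − 23 = 8
  between N and F: 27 + 31 − 36 = 22
  between F and A: 31 + 21 − 10 = 42
  between A and Q: 21 + 23 − 35 = 9
  between Q and C: 23 + 9 − 17 = 15
  between C and H: 9 + 4 − 7 = 6
Cheapest insertion is between C and H, adding 6.
New total = 128 + 6 = 134.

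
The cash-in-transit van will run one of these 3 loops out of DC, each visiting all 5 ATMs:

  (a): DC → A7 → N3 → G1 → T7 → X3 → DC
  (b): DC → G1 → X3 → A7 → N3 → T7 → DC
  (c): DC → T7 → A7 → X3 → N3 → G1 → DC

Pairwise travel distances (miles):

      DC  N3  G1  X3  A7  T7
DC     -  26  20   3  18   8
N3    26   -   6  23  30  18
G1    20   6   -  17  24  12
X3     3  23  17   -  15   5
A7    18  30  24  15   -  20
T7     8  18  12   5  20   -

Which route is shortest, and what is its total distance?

(a): 18 + 30 + 6 + 12 + 5 + 3 = 74
(b): 20 + 17 + 15 + 30 + 18 + 8 = 108
(c): 8 + 20 + 15 + 23 + 6 + 20 = 92

Shortest is (a), total 74 miles.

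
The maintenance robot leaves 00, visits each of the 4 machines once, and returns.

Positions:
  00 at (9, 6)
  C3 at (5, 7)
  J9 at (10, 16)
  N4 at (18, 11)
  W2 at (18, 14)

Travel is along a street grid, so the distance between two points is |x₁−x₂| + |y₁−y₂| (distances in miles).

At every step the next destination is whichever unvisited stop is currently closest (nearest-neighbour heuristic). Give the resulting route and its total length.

Nearest-neighbour total = 46 miles; route 00 → C3 → J9 → W2 → N4 → 00.

From 00: distances to unvisited — C3=5, J9=11, N4=14, W2=17. Nearest is C3 (5).
From C3: distances to unvisited — J9=14, N4=17, W2=20. Nearest is J9 (14).
From J9: distances to unvisited — W2=10, N4=13. Nearest is W2 (10).
From W2: distances to unvisited — N4=3. Nearest is N4 (3).
Return N4→00: 14.
Total = 5 + 14 + 10 + 3 + 14 = 46.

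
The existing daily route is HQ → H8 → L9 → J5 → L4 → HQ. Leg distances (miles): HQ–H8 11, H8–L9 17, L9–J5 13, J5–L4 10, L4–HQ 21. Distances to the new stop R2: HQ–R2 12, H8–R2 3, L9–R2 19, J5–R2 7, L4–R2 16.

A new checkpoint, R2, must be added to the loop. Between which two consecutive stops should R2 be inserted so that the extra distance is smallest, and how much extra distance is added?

Insertion cost between consecutive stops i–j is d(i,R2) + d(R2,j) − d(i,j):
  between HQ and H8: 12 + 3 − 11 = 4
  between H8 and L9: 3 + 19 − 17 = 5
  between L9 and J5: 19 + 7 − 13 = 13
  between J5 and L4: 7 + 16 − 10 = 13
  between L4 and HQ: 16 + 12 − 21 = 7
Cheapest insertion is between HQ and H8, adding 4.
New total = 72 + 4 = 76.

+4 miles — insert R2 between HQ and H8.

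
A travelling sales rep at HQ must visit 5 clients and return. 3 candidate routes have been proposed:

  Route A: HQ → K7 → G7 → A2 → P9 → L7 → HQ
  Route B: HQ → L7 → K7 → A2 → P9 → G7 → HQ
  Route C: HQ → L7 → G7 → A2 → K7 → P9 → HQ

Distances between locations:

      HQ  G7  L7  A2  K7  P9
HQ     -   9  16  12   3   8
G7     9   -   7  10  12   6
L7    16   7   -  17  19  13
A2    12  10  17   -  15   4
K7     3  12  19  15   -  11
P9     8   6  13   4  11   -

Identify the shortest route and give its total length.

Route A: 3 + 12 + 10 + 4 + 13 + 16 = 58
Route B: 16 + 19 + 15 + 4 + 6 + 9 = 69
Route C: 16 + 7 + 10 + 15 + 11 + 8 = 67

58 — Route A is the shortest.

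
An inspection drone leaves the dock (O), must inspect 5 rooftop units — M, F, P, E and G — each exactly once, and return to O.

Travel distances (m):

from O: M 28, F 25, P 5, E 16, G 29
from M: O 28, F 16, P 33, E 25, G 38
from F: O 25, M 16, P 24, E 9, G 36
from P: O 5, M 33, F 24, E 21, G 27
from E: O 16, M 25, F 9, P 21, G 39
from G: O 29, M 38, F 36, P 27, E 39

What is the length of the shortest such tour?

With 5 stops there are 5!/2 = 60 distinct round trips (a route and its reverse cost the same).
O→M→F→P→E→G→O: 28+16+24+21+39+29 = 157
O→M→F→P→G→E→O: 28+16+24+27+39+16 = 150
O→M→F→E→P→G→O: 28+16+9+21+27+29 = 130
O→M→F→E→G→P→O: 28+16+9+39+27+5 = 124
O→M→F→G→P→E→O: 28+16+36+27+21+16 = 144
O→M→F→G→E→P→O: 28+16+36+39+21+5 = 145
O→M→P→F→E→G→O: 28+33+24+9+39+29 = 162
O→M→P→F→G→E→O: 28+33+24+36+39+16 = 176
O→M→P→E→F→G→O: 28+33+21+9+36+29 = 156
O→M→P→E→G→F→O: 28+33+21+39+36+25 = 182
O→M→P→G→F→E→O: 28+33+27+36+9+16 = 149
O→M→P→G→E→F→O: 28+33+27+39+9+25 = 161
O→M→E→F→P→G→O: 28+25+9+24+27+29 = 142
O→M→E→F→G→P→O: 28+25+9+36+27+5 = 130
… (46 more)
O→P→G→M→F→E→O: 5+27+38+16+9+16 = 111  ← best
The minimum is 111.
One optimal route: O → P → G → M → F → E → O (or its reverse).

Shortest round trip = 111 m.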